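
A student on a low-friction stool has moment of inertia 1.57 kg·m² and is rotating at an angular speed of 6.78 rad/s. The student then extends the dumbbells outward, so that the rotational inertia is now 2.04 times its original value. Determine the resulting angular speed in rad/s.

ω₂ ≈ 3.32 rad/s

No external torque acts about the spin axis, so angular momentum is conserved.
I₂ = 2.04 × 1.57 = 3.203 kg·m².
ω₂ = I₁ω₁ / I₂ = (1.570)(6.78 rad/s) / (3.203) = 3.324 rad/s.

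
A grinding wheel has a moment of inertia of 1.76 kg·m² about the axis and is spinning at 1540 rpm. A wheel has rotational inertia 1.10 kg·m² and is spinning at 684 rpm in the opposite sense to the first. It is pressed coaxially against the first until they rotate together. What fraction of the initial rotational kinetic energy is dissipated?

The coupling torques are internal; angular momentum about the shared axis is conserved.
Taking A's sense as positive: L = (1.760)(1540) − (1.100)(684) = 1958 kg·m²·rpm.
Combined I = 1.760 + 1.100 = 2.860 kg·m².
ω_f = L / I = 1958 / 2.860 = 684.6 rpm.
KE_i = ½ΣIω² = 25710 J; KE_f = ½(2.860)(71.69)² = 7350 J.
Fraction dissipated = (KE_i − KE_f)/KE_i = 0.7141.

fraction ≈ 0.714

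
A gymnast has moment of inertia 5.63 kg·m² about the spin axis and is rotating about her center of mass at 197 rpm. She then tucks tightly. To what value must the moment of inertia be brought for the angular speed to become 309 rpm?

No external torque acts about the spin axis, so angular momentum is conserved.
I₂ = I₁ω₁ / ω₂ = (5.63)(197) / (309) = 3.589 kg·m².

I₂ ≈ 3.59 kg·m²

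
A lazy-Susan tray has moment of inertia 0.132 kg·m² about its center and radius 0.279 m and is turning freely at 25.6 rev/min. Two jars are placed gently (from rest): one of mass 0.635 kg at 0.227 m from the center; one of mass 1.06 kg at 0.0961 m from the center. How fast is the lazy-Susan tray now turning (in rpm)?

ω_f ≈ 19.4 rpm

No external torque acts about the center; L_before = L_after.
Added inertia Σmr² = (0.635)(0.227)² + (1.06)(0.0961)² = 0.04251 kg·m²; I_f = 0.1320 + 0.04251 = 0.1745 kg·m².
ω_f = I_p ω_i / I_f = (0.1320)(25.6) / 0.1745 = 19.36 rpm.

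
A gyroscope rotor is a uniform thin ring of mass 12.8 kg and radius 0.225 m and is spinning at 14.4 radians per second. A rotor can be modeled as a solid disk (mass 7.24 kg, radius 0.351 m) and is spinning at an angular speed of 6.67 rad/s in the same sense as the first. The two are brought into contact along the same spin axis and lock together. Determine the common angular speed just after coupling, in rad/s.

|ω_f| ≈ 11.2 rad/s

The coupling torques are internal; angular momentum about the shared axis is conserved.
Moments of inertia: I_A = (12.8)(0.225)² = 0.6480 kg·m²; I_B = ½(7.24)(0.351)² = 0.4460 kg·m².
Taking A's sense as positive: L = (0.6480)(14.4) + (0.4460)(6.67) = 12.31 kg·m²·rad/s.
Combined I = 0.6480 + 0.4460 = 1.094 kg·m².
ω_f = L / I = 12.31 / 1.094 = 11.25 rad/s.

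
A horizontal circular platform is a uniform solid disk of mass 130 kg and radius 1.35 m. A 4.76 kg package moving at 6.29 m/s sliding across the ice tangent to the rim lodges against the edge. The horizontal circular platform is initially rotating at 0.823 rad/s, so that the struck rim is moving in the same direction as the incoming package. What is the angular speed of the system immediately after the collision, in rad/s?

The axle reaction passes through the central axle and exerts no torque about it; angular momentum about the central axle is conserved through the impact.
I_p = ½(130)(1.35)² = 118.5 kg·m². Taking the sense of the package's angular momentum as positive, L_{package} = m v R = (4.76)(6.29)(1.35) = 40.42 kg·m²/s.
L_i = +I_p ω_p + m v R = +(118.5)(0.823) + 40.42 = 137.9 kg·m²/s.
After sticking, I_f = I_p + m R² = 118.5 + (4.76)(1.35)² = 127.1 kg·m².
ω_f = L_i / I_f = 137.9 / 127.1 = 1.085 rad/s.

|ω_f| ≈ 1.08 rad/s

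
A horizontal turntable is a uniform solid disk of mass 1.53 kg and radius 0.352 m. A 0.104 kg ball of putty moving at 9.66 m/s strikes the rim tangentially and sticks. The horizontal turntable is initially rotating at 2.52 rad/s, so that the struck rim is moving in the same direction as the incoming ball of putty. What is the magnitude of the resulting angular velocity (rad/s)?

|ω_f| ≈ 5.50 rad/s

About the axle the impulsive forces during the collision are internal, so angular momentum about that axis is conserved.
I_p = ½(1.53)(0.352)² = 0.09479 kg·m². Taking the sense of the ball of putty's angular momentum as positive, L_{ball} = m v R = (0.104)(9.66)(0.352) = 0.3536 kg·m²/s.
L_i = +I_p ω_p + m v R = +(0.09479)(2.52) + 0.3536 = 0.5925 kg·m²/s.
After sticking, I_f = I_p + m R² = 0.09479 + (0.104)(0.352)² = 0.1077 kg·m².
ω_f = L_i / I_f = 0.5925 / 0.1077 = 5.503 rad/s.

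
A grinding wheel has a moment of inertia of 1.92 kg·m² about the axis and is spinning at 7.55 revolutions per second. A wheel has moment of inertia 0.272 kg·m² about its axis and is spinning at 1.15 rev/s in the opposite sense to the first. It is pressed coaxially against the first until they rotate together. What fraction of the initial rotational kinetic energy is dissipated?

fraction ≈ 0.164

The coupling torques are internal; angular momentum about the shared axis is conserved.
Taking A's sense as positive: L = (1.920)(7.55) − (0.2720)(1.15) = 14.18 kg·m²·rev/s.
Combined I = 1.920 + 0.2720 = 2.192 kg·m².
ω_f = L / I = 14.18 / 2.192 = 6.470 rev/s.
KE_i = ½ΣIω² = 2167 J; KE_f = ½(2.192)(40.65)² = 1811 J.
Fraction dissipated = (KE_i − KE_f)/KE_i = 0.1642.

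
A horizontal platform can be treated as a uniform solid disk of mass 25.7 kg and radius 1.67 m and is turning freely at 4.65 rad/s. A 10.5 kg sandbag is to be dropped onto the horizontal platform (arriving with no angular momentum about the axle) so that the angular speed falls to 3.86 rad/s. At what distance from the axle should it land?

The added mass arrives with no angular momentum about the axle, and any external torque about the axle is negligible, so the system's angular momentum is conserved.
I_p = ½(25.7)(1.67)² = 35.84 kg·m².
I_p ω_i = (I_p + m r²) ω_f ⇒ m r² = I_p(ω_i/ω_f − 1) = 35.84(4.65/3.86 − 1) = 7.335 kg·m².
r = √(7.335/10.5) = 0.8358 m.

r ≈ 0.836 m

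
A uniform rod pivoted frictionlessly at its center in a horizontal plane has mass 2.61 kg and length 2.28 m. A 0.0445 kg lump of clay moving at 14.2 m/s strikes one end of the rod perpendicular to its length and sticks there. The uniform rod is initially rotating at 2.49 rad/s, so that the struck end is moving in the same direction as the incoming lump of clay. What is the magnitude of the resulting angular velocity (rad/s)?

About the pivot the impulsive forces during the collision are internal, so angular momentum about that axis is conserved.
I_p = (1/12)(2.61)(2.28)² = 1.131 kg·m². Taking the sense of the lump of clay's angular momentum as positive, L_{lump} = m v R = (0.0445)(14.2)(2.28/2) = 0.7204 kg·m²/s.
L_i = +I_p ω_p + m v R = +(1.131)(2.49) + 0.7204 = 3.536 kg·m²/s.
After sticking, I_f = I_p + m R² = 1.131 + (0.0445)(2.28/2)² = 1.188 kg·m².
ω_f = L_i / I_f = 3.536 / 1.188 = 2.975 rad/s.

|ω_f| ≈ 2.97 rad/s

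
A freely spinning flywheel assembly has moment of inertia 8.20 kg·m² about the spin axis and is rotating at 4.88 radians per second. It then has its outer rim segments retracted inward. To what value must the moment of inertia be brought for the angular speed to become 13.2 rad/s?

Angular momentum about the spin axis is conserved since the torque about it is zero.
I₂ = I₁ω₁ / ω₂ = (8.20)(4.88) / (13.2) = 3.032 kg·m².

I₂ ≈ 3.03 kg·m²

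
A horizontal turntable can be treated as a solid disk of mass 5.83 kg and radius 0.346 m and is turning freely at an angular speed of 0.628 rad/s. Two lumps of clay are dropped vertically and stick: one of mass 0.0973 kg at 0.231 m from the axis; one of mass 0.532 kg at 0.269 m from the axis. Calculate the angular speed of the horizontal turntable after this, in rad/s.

The added mass arrives with no angular momentum about the axis, and any external torque about the axis is negligible, so the system's angular momentum is conserved.
I_p = ½(5.83)(0.346)² = 0.3490 kg·m².
Added inertia Σmr² = (0.0973)(0.231)² + (0.532)(0.269)² = 0.04369 kg·m²; I_f = 0.3490 + 0.04369 = 0.3927 kg·m².
ω_f = I_p ω_i / I_f = (0.3490)(0.628) / 0.3927 = 0.5581 rad/s.

ω_f ≈ 0.558 rad/s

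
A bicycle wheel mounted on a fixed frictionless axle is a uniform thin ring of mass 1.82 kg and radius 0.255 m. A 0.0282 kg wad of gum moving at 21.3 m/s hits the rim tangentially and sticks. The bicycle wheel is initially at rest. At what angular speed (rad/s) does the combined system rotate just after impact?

|ω_f| ≈ 1.27 rad/s

About the axle the impulsive forces during the collision are internal, so angular momentum about that axis is conserved.
I_p = (1.82)(0.255)² = 0.1183 kg·m². Taking the sense of the wad of gum's angular momentum as positive, L_{wad} = m v R = (0.0282)(21.3)(0.255) = 0.1532 kg·m²/s.
L_i = 0 + 0.1532 = 0.1532 kg·m²/s.
After sticking, I_f = I_p + m R² = 0.1183 + (0.0282)(0.255)² = 0.1202 kg·m².
ω_f = L_i / I_f = 0.1532 / 0.1202 = 1.274 rad/s.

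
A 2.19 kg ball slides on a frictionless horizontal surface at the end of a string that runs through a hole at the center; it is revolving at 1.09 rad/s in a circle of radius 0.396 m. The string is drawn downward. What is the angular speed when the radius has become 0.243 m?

No torque about the axis ⇒ m r₁² ω₁ = m r₂² ω₂.
ω₂ = ω₁ (r₁/r₂)² = (1.09)(0.396/0.243)² = 2.895 rad/s.

ω₂ ≈ 2.89 rad/s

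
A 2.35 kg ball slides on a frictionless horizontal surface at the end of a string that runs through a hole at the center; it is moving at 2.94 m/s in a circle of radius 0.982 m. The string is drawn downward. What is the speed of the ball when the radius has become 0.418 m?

v₂ ≈ 6.91 m/s

The only horizontal force on the mass is along the cord (radial), so it exerts no torque about the hole and angular momentum m v r is conserved.
v₂ = v₁ r₁ / r₂ = (2.94)(0.982) / (0.418) = 6.907 m/s.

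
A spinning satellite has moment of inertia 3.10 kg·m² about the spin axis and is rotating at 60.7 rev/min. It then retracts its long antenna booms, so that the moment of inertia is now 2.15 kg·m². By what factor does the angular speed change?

With no external torque about the axis, L is conserved: I₁ω₁ = I₂ω₂.
ω₂/ω₁ = I₁/I₂ = 3.100 / 2.150 = 1.442.

ω₂/ω₁ ≈ 1.44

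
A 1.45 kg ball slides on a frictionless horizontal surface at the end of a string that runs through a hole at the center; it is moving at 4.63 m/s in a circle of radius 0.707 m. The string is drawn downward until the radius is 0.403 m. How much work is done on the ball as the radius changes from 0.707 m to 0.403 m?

W ≈ 32.3 J

The only horizontal force on the mass is along the cord (radial), so it exerts no torque about the hole and angular momentum m v r is conserved.
v₂ = v₁ r₁ / r₂ = (4.63)(0.707) / (0.403) = 8.123 m/s.
W = ΔKE = ½m(v₂² − v₁²) = 32.29 J.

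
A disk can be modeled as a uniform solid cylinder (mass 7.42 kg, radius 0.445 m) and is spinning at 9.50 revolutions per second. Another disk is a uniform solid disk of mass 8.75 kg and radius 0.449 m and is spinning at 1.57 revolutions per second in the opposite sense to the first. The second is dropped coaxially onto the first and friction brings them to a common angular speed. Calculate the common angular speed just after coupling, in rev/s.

No external torque acts about the common axis, so total angular momentum is conserved.
Moments of inertia: I_A = ½(7.42)(0.445)² = 0.7347 kg·m²; I_B = ½(8.75)(0.449)² = 0.8820 kg·m².
Taking A's sense as positive: L = (0.7347)(9.50) − (0.8820)(1.57) = 5.595 kg·m²·rev/s.
Combined I = 0.7347 + 0.8820 = 1.617 kg·m².
ω_f = L / I = 5.595 / 1.617 = 3.461 rev/s.

|ω_f| ≈ 3.46 rev/s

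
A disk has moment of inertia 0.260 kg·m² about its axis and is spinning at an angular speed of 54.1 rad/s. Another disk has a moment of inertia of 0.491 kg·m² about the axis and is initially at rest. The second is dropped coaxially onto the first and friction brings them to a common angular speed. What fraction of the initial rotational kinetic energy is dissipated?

No external torque acts about the common axis, so total angular momentum is conserved.
Taking A's sense as positive: L = (0.2600)(54.1) = 14.07 kg·m²·rad/s.
Combined I = 0.2600 + 0.4910 = 0.7510 kg·m².
ω_f = L / I = 14.07 / 0.7510 = 18.73 rad/s.
KE_i = ½ΣIω² = 380.5 J; KE_f = ½(0.7510)(18.73)² = 131.7 J.
Fraction dissipated = (KE_i − KE_f)/KE_i = 0.6538.

fraction ≈ 0.654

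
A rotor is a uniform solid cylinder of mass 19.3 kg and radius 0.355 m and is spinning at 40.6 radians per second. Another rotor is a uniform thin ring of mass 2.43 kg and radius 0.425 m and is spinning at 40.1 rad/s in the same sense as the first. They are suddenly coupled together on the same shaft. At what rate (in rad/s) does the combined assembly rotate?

|ω_f| ≈ 40.5 rad/s

The coupling torques are internal; angular momentum about the shared axis is conserved.
Moments of inertia: I_A = ½(19.3)(0.355)² = 1.216 kg·m²; I_B = (2.43)(0.425)² = 0.4389 kg·m².
Taking A's sense as positive: L = (1.216)(40.6) + (0.4389)(40.1) = 66.98 kg·m²·rad/s.
Combined I = 1.216 + 0.4389 = 1.655 kg·m².
ω_f = L / I = 66.98 / 1.655 = 40.47 rad/s.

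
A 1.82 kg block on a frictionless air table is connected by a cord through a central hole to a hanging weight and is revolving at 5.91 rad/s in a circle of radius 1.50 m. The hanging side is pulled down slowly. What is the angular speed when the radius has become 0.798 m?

The constraining force is radial, so m r² ω about the center is conserved.
ω₂ = ω₁ (r₁/r₂)² = (5.91)(1.50/0.798)² = 20.88 rad/s.

ω₂ ≈ 20.9 rad/s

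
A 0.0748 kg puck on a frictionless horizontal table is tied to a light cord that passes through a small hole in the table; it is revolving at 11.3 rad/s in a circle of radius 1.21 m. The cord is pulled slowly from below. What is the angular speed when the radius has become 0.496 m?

No torque about the axis ⇒ m r₁² ω₁ = m r₂² ω₂.
ω₂ = ω₁ (r₁/r₂)² = (11.3)(1.21/0.496)² = 67.25 rad/s.

ω₂ ≈ 67.2 rad/s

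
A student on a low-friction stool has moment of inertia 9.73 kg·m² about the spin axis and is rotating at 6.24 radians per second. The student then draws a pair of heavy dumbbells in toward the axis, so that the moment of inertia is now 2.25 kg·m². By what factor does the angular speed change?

Angular momentum about the spin axis is conserved since the torque about it is zero.
ω₂/ω₁ = I₁/I₂ = 9.730 / 2.250 = 4.324.

ω₂/ω₁ ≈ 4.32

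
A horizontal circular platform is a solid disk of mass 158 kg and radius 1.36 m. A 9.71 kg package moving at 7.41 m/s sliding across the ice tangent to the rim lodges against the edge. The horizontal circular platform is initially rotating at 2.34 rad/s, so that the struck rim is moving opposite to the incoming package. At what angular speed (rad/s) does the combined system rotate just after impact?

About the central axle the impulsive forces during the collision are internal, so angular momentum about that axis is conserved.
I_p = ½(158)(1.36)² = 146.1 kg·m². Taking the sense of the package's angular momentum as positive, L_{package} = m v R = (9.71)(7.41)(1.36) = 97.85 kg·m²/s.
L_i = −I_p ω_p + m v R = −(146.1)(2.34) + 97.85 = -244.1 kg·m²/s.
After sticking, I_f = I_p + m R² = 146.1 + (9.71)(1.36)² = 164.1 kg·m².
ω_f = L_i / I_f = -244.1 / 164.1 = -1.487 rad/s.

|ω_f| ≈ 1.49 rad/s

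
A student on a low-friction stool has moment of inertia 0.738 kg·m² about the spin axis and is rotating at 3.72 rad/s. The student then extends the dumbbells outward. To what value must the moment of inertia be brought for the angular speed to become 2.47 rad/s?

I₂ ≈ 1.11 kg·m²

With no external torque about the axis, L is conserved: I₁ω₁ = I₂ω₂.
I₂ = I₁ω₁ / ω₂ = (0.738)(3.72) / (2.47) = 1.111 kg·m².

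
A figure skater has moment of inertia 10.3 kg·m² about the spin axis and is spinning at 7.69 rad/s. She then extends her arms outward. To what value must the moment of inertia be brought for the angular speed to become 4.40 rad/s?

With no external torque about the axis, L is conserved: I₁ω₁ = I₂ω₂.
I₂ = I₁ω₁ / ω₂ = (10.3)(7.69) / (4.40) = 18.00 kg·m².

I₂ ≈ 18.0 kg·m²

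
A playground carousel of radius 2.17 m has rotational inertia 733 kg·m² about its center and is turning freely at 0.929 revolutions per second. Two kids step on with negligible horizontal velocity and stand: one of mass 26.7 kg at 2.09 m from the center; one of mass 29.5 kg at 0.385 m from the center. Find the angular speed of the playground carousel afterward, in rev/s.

No external torque acts about the center; L_before = L_after.
Added inertia Σmr² = (26.7)(2.09)² + (29.5)(0.385)² = 121.0 kg·m²; I_f = 733.0 + 121.0 = 854.0 kg·m².
ω_f = I_p ω_i / I_f = (733.0)(0.929) / 854.0 = 0.7974 rev/s.

ω_f ≈ 0.797 rev/s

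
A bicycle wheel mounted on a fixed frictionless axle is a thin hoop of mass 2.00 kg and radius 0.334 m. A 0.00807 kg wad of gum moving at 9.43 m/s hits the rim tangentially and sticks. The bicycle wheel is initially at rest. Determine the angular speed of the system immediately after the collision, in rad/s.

About the axle the impulsive forces during the collision are internal, so angular momentum about that axis is conserved.
I_p = (2.00)(0.334)² = 0.2231 kg·m². Taking the sense of the wad of gum's angular momentum as positive, L_{wad} = m v R = (0.00807)(9.43)(0.334) = 0.02542 kg·m²/s.
L_i = 0 + 0.02542 = 0.02542 kg·m²/s.
After sticking, I_f = I_p + m R² = 0.2231 + (0.00807)(0.334)² = 0.2240 kg·m².
ω_f = L_i / I_f = 0.02542 / 0.2240 = 0.1135 rad/s.

|ω_f| ≈ 0.113 rad/s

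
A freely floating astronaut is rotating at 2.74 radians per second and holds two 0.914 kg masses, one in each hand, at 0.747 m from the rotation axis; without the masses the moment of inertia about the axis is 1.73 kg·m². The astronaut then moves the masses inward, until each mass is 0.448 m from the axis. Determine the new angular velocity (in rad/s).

ω₂ ≈ 3.59 rad/s

Angular momentum about the spin axis is conserved since the torque about it is zero.
I₁ = 1.73 + 2(0.914)(0.747)² = 2.750 kg·m²; I₂ = 1.73 + 2(0.914)(0.448)² = 2.097 kg·m².
ω₂ = I₁ω₁ / I₂ = (2.750)(2.74 rad/s) / (2.097) = 3.593 rad/s.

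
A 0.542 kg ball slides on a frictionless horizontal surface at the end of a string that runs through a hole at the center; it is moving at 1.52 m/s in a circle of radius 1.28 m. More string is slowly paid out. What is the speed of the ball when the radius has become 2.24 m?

The only horizontal force on the mass is along the cord (radial), so it exerts no torque about the hole and angular momentum m v r is conserved.
v₂ = v₁ r₁ / r₂ = (1.52)(1.28) / (2.24) = 0.8686 m/s.

v₂ ≈ 0.869 m/s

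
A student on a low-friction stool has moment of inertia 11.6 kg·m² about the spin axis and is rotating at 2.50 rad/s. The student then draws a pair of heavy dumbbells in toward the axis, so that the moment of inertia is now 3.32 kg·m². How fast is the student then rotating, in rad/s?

With no external torque about the axis, L is conserved: I₁ω₁ = I₂ω₂.
ω₂ = I₁ω₁ / I₂ = (11.60)(2.50 rad/s) / (3.320) = 8.735 rad/s.

ω₂ ≈ 8.73 rad/s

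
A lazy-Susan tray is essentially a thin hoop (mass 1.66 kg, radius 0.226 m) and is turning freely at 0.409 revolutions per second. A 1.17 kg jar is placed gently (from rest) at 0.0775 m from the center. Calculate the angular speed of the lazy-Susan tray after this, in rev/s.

No external torque acts about the center; L_before = L_after.
I_p = (1.66)(0.226)² = 0.08479 kg·m².
Added inertia Σmr² = (1.17)(0.0775)² = 0.007027 kg·m²; I_f = 0.08479 + 0.007027 = 0.09181 kg·m².
ω_f = I_p ω_i / I_f = (0.08479)(0.409) / 0.09181 = 0.3777 rev/s.

ω_f ≈ 0.378 rev/s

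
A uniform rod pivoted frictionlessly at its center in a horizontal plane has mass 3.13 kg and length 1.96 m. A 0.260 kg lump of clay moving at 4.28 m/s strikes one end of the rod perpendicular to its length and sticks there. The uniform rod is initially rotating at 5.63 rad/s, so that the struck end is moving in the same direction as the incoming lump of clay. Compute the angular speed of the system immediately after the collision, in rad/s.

About the pivot the impulsive forces during the collision are internal, so angular momentum about that axis is conserved.
I_p = (1/12)(3.13)(1.96)² = 1.002 kg·m². Taking the sense of the lump of clay's angular momentum as positive, L_{lump} = m v R = (0.260)(4.28)(1.96/2) = 1.091 kg·m²/s.
L_i = +I_p ω_p + m v R = +(1.002)(5.63) + 1.091 = 6.732 kg·m²/s.
After sticking, I_f = I_p + m R² = 1.002 + (0.260)(1.96/2)² = 1.252 kg·m².
ω_f = L_i / I_f = 6.732 / 1.252 = 5.378 rad/s.

|ω_f| ≈ 5.38 rad/s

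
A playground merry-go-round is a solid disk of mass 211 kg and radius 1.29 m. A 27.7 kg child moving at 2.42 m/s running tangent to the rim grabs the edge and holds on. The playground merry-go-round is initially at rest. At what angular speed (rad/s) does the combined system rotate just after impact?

|ω_f| ≈ 0.390 rad/s

The axle reaction passes through the axle and exerts no torque about it; angular momentum about the axle is conserved through the impact.
I_p = ½(211)(1.29)² = 175.6 kg·m². Taking the sense of the child's angular momentum as positive, L_{child} = m v R = (27.7)(2.42)(1.29) = 86.47 kg·m²/s.
L_i = 0 + 86.47 = 86.47 kg·m²/s.
After sticking, I_f = I_p + m R² = 175.6 + (27.7)(1.29)² = 221.7 kg·m².
ω_f = L_i / I_f = 86.47 / 221.7 = 0.3901 rad/s.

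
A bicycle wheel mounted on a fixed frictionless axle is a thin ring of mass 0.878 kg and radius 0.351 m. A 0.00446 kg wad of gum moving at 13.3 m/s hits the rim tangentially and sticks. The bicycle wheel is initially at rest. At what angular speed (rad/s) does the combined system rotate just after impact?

About the axle the impulsive forces during the collision are internal, so angular momentum about that axis is conserved.
I_p = (0.878)(0.351)² = 0.1082 kg·m². Taking the sense of the wad of gum's angular momentum as positive, L_{wad} = m v R = (0.00446)(13.3)(0.351) = 0.02082 kg·m²/s.
L_i = 0 + 0.02082 = 0.02082 kg·m²/s.
After sticking, I_f = I_p + m R² = 0.1082 + (0.00446)(0.351)² = 0.1087 kg·m².
ω_f = L_i / I_f = 0.02082 / 0.1087 = 0.1915 rad/s.

|ω_f| ≈ 0.192 rad/s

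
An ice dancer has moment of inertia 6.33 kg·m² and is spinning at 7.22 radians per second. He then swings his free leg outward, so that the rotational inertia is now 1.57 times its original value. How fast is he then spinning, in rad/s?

With no external torque about the axis, L is conserved: I₁ω₁ = I₂ω₂.
I₂ = 1.57 × 6.33 = 9.938 kg·m².
ω₂ = I₁ω₁ / I₂ = (6.330)(7.22 rad/s) / (9.938) = 4.599 rad/s.

ω₂ ≈ 4.60 rad/s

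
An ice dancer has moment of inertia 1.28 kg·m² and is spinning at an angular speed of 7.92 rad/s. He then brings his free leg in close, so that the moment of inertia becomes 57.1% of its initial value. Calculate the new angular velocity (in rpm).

No external torque acts about the spin axis, so angular momentum is conserved.
I₂ = 0.571 × 1.28 = 0.7309 kg·m².
ω₂ = I₁ω₁ / I₂ = (1.280)(7.92 rad/s) / (0.7309) = 13.87 rad/s = 132.5 rpm.

ω₂ ≈ 132 rpm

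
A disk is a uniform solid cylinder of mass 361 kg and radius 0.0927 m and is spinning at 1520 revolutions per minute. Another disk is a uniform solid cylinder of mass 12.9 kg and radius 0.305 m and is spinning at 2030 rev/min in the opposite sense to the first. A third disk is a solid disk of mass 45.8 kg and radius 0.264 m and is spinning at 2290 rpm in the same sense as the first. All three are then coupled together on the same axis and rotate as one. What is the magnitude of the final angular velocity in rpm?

|ω_f| ≈ 1280 rpm

No external torque acts about the common axis, so total angular momentum is conserved.
Moments of inertia: I_A = ½(361)(0.0927)² = 1.551 kg·m²; I_B = ½(12.9)(0.305)² = 0.6000 kg·m²; I_C = ½(45.8)(0.264)² = 1.596 kg·m².
Taking A's sense as positive: L = (1.551)(1520) − (0.6000)(2030) + (1.596)(2290) = 4795 kg·m²·rpm.
Combined I = 1.551 + 0.6000 + 1.596 = 3.747 kg·m².
ω_f = L / I = 4795 / 3.747 = 1280 rpm.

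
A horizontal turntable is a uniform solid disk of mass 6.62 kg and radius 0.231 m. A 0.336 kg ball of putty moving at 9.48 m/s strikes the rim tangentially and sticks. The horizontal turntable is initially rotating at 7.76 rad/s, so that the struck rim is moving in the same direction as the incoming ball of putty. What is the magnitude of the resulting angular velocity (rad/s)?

|ω_f| ≈ 10.8 rad/s

The axle reaction passes through the axle and exerts no torque about it; angular momentum about the axle is conserved through the impact.
I_p = ½(6.62)(0.231)² = 0.1766 kg·m². Taking the sense of the ball of putty's angular momentum as positive, L_{ball} = m v R = (0.336)(9.48)(0.231) = 0.7358 kg·m²/s.
L_i = +I_p ω_p + m v R = +(0.1766)(7.76) + 0.7358 = 2.106 kg·m²/s.
After sticking, I_f = I_p + m R² = 0.1766 + (0.336)(0.231)² = 0.1946 kg·m².
ω_f = L_i / I_f = 2.106 / 0.1946 = 10.83 rad/s.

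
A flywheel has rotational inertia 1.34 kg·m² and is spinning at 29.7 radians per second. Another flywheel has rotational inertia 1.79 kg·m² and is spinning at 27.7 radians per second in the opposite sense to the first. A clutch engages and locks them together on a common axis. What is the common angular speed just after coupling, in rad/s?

|ω_f| ≈ 3.13 rad/s

No external torque acts about the common axis, so total angular momentum is conserved.
Taking A's sense as positive: L = (1.340)(29.7) − (1.790)(27.7) = -9.785 kg·m²·rad/s.
Combined I = 1.340 + 1.790 = 3.130 kg·m².
ω_f = L / I = -9.785 / 3.130 = -3.126 rad/s.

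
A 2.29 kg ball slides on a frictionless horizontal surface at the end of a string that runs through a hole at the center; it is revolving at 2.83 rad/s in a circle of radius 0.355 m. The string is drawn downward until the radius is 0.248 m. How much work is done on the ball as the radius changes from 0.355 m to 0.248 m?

W ≈ 1.21 J

The constraining force is radial, so m r² ω about the center is conserved.
ω₂ = ω₁ (r₁/r₂)² = (2.83)(0.355/0.248)² = 5.799 rad/s.
W = ΔKE = ½m(v₂² − v₁²) = 1.212 J.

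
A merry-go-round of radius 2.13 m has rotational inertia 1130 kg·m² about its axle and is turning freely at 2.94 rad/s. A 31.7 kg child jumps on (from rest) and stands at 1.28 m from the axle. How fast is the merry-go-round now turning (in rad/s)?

No external torque acts about the axle; L_before = L_after.
Added inertia Σmr² = (31.7)(1.28)² = 51.94 kg·m²; I_f = 1130 + 51.94 = 1182 kg·m².
ω_f = I_p ω_i / I_f = (1130)(2.94) / 1182 = 2.811 rad/s.

ω_f ≈ 2.81 rad/s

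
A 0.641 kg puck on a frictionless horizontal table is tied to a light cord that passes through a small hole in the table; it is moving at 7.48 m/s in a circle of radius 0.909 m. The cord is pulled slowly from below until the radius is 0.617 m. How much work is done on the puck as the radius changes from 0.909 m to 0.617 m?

The only horizontal force on the mass is along the cord (radial), so it exerts no torque about the hole and angular momentum m v r is conserved.
v₂ = v₁ r₁ / r₂ = (7.48)(0.909) / (0.617) = 11.02 m/s.
W = ΔKE = ½m(v₂² − v₁²) = 20.99 J.

W ≈ 21.0 J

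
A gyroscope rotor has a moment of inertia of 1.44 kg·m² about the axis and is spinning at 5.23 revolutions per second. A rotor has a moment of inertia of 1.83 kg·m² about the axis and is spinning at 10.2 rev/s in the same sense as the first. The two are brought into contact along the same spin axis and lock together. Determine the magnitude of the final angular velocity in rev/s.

No external torque acts about the common axis, so total angular momentum is conserved.
Taking A's sense as positive: L = (1.440)(5.23) + (1.830)(10.2) = 26.20 kg·m²·rev/s.
Combined I = 1.440 + 1.830 = 3.270 kg·m².
ω_f = L / I = 26.20 / 3.270 = 8.011 rev/s.

|ω_f| ≈ 8.01 rev/s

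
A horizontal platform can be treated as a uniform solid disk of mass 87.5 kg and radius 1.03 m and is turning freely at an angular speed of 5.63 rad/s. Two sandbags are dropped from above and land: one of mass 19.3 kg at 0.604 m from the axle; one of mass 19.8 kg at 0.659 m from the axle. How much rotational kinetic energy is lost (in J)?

energy lost ≈ 185 J

The added mass arrives with no angular momentum about the axle, and any external torque about the axle is negligible, so the system's angular momentum is conserved.
I_p = ½(87.5)(1.03)² = 46.41 kg·m².
Added inertia Σmr² = (19.3)(0.604)² + (19.8)(0.659)² = 15.64 kg·m²; I_f = 46.41 + 15.64 = 62.05 kg·m².
ω_f = I_p ω_i / I_f = (46.41)(5.63) / 62.05 = 4.211 rad/s.
KE_i = ½(46.41)(5.630 rad/s)² = 735.6 J; KE_f = ½(62.05)(4.211)² = 550.2 J.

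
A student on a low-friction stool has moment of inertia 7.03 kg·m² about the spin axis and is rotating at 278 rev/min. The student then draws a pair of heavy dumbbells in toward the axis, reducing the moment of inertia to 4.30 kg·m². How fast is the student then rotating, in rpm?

With no external torque about the axis, L is conserved: I₁ω₁ = I₂ω₂.
ω₂ = I₁ω₁ / I₂ = (7.030)(278 rpm) / (4.300) = 454.5 rpm.

ω₂ ≈ 454 rpm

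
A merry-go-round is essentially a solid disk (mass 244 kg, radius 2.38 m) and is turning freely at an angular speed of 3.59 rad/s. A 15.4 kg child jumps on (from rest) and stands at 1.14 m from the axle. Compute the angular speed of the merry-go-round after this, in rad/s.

ω_f ≈ 3.49 rad/s

No external torque acts about the axle; L_before = L_after.
I_p = ½(244)(2.38)² = 691.1 kg·m².
Added inertia Σmr² = (15.4)(1.14)² = 20.01 kg·m²; I_f = 691.1 + 20.01 = 711.1 kg·m².
ω_f = I_p ω_i / I_f = (691.1)(3.59) / 711.1 = 3.489 rad/s.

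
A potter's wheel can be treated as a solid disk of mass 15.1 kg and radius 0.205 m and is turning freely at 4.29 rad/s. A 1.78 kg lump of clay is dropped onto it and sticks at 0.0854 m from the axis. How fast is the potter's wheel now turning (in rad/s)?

No external torque acts about the axis; L_before = L_after.
I_p = ½(15.1)(0.205)² = 0.3173 kg·m².
Added inertia Σmr² = (1.78)(0.0854)² = 0.01298 kg·m²; I_f = 0.3173 + 0.01298 = 0.3303 kg·m².
ω_f = I_p ω_i / I_f = (0.3173)(4.29) / 0.3303 = 4.121 rad/s.

ω_f ≈ 4.12 rad/s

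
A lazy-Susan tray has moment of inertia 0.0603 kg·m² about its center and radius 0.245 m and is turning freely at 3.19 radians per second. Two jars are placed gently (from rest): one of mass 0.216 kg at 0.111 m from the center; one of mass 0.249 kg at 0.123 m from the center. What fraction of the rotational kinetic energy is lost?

fraction ≈ 0.0963

No external torque acts about the center; L_before = L_after.
Added inertia Σmr² = (0.216)(0.111)² + (0.249)(0.123)² = 0.006428 kg·m²; I_f = 0.06030 + 0.006428 = 0.06673 kg·m².
ω_f = I_p ω_i / I_f = (0.06030)(3.19) / 0.06673 = 2.883 rad/s.
KE_i = ½(0.06030)(3.190 rad/s)² = 0.3068 J; KE_f = ½(0.06673)(2.883)² = 0.2773 J.
Fraction lost = 0.09634.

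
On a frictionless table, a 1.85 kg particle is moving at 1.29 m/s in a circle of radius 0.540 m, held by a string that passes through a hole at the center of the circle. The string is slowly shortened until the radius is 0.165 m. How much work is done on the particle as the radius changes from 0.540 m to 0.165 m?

Central (radial) force ⇒ zero torque about the center ⇒ m v r is constant.
v₂ = v₁ r₁ / r₂ = (1.29)(0.540) / (0.165) = 4.222 m/s.
W = ΔKE = ½m(v₂² − v₁²) = 14.95 J.

W ≈ 14.9 J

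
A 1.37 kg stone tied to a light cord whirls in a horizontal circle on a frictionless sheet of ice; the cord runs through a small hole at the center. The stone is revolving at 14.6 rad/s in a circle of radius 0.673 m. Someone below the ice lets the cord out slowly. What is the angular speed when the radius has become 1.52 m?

The constraining force is radial, so m r² ω about the center is conserved.
ω₂ = ω₁ (r₁/r₂)² = (14.6)(0.673/1.52)² = 2.862 rad/s.

ω₂ ≈ 2.86 rad/s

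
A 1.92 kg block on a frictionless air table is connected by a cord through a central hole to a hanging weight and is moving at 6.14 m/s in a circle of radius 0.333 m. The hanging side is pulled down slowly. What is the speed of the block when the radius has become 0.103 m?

v₂ ≈ 19.9 m/s

Central (radial) force ⇒ zero torque about the center ⇒ m v r is constant.
v₂ = v₁ r₁ / r₂ = (6.14)(0.333) / (0.103) = 19.85 m/s.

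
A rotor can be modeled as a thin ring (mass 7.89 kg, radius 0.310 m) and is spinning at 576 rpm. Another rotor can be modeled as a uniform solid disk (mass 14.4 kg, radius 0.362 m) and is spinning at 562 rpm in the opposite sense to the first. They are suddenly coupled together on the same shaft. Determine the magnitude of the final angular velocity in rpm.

|ω_f| ≈ 55.0 rpm

The coupling torques are internal; angular momentum about the shared axis is conserved.
Moments of inertia: I_A = (7.89)(0.310)² = 0.7582 kg·m²; I_B = ½(14.4)(0.362)² = 0.9435 kg·m².
Taking A's sense as positive: L = (0.7582)(576) − (0.9435)(562) = -93.52 kg·m²·rpm.
Combined I = 0.7582 + 0.9435 = 1.702 kg·m².
ω_f = L / I = -93.52 / 1.702 = -54.95 rpm.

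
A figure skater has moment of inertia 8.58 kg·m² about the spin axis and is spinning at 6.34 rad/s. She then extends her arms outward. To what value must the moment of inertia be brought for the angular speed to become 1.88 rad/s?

I₂ ≈ 28.9 kg·m²

With no external torque about the axis, L is conserved: I₁ω₁ = I₂ω₂.
I₂ = I₁ω₁ / ω₂ = (8.58)(6.34) / (1.88) = 28.93 kg·m².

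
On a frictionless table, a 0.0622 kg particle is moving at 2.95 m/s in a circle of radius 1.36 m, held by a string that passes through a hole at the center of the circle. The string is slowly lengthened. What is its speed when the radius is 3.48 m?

v₂ ≈ 1.15 m/s

Central (radial) force ⇒ zero torque about the center ⇒ m v r is constant.
v₂ = v₁ r₁ / r₂ = (2.95)(1.36) / (3.48) = 1.153 m/s.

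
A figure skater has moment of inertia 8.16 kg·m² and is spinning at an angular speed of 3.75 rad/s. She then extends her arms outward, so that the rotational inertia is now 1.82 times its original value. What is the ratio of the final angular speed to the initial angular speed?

ω₂/ω₁ ≈ 0.549

Angular momentum about the spin axis is conserved since the torque about it is zero.
I₂ = 1.82 × 8.16 = 14.85 kg·m².
ω₂/ω₁ = I₁/I₂ = 8.160 / 14.85 = 0.5495.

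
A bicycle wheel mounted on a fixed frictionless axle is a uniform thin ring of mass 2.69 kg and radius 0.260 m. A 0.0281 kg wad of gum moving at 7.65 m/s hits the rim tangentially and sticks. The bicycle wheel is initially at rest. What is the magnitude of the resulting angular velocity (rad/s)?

|ω_f| ≈ 0.304 rad/s

About the axle the impulsive forces during the collision are internal, so angular momentum about that axis is conserved.
I_p = (2.69)(0.260)² = 0.1818 kg·m². Taking the sense of the wad of gum's angular momentum as positive, L_{wad} = m v R = (0.0281)(7.65)(0.260) = 0.05589 kg·m²/s.
L_i = 0 + 0.05589 = 0.05589 kg·m²/s.
After sticking, I_f = I_p + m R² = 0.1818 + (0.0281)(0.260)² = 0.1837 kg·m².
ω_f = L_i / I_f = 0.05589 / 0.1837 = 0.3042 rad/s.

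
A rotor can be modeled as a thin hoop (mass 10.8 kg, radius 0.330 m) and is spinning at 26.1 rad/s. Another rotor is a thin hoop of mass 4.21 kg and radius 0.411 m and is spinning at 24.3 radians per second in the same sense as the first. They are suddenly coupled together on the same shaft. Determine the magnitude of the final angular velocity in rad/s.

|ω_f| ≈ 25.4 rad/s

No external torque acts about the common axis, so total angular momentum is conserved.
Moments of inertia: I_A = (10.8)(0.330)² = 1.176 kg·m²; I_B = (4.21)(0.411)² = 0.7112 kg·m².
Taking A's sense as positive: L = (1.176)(26.1) + (0.7112)(24.3) = 47.98 kg·m²·rad/s.
Combined I = 1.176 + 0.7112 = 1.887 kg·m².
ω_f = L / I = 47.98 / 1.887 = 25.42 rad/s.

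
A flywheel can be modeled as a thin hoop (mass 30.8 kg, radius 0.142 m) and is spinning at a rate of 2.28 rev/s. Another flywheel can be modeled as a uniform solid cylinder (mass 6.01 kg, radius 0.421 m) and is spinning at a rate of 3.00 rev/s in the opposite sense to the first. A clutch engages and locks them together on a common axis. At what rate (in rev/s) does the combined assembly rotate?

|ω_f| ≈ 0.158 rev/s

The coupling torques are internal; angular momentum about the shared axis is conserved.
Moments of inertia: I_A = (30.8)(0.142)² = 0.6211 kg·m²; I_B = ½(6.01)(0.421)² = 0.5326 kg·m².
Taking A's sense as positive: L = (0.6211)(2.28) − (0.5326)(3.00) = -0.1818 kg·m²·rev/s.
Combined I = 0.6211 + 0.5326 = 1.154 kg·m².
ω_f = L / I = -0.1818 / 1.154 = -0.1576 rev/s.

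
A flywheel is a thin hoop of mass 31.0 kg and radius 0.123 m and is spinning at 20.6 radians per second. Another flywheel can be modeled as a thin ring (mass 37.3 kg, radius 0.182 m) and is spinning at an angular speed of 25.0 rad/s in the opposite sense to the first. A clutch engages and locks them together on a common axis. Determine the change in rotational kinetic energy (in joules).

No external torque acts about the common axis, so total angular momentum is conserved.
Moments of inertia: I_A = (31.0)(0.123)² = 0.4690 kg·m²; I_B = (37.3)(0.182)² = 1.236 kg·m².
Taking A's sense as positive: L = (0.4690)(20.6) − (1.236)(25.0) = -21.23 kg·m²·rad/s.
Combined I = 0.4690 + 1.236 = 1.705 kg·m².
ω_f = L / I = -21.23 / 1.705 = -12.45 rad/s.
KE_i = ½ΣIω² = 485.6 J; KE_f = ½(1.705)(12.45)² = 132.2 J.

ΔKE ≈ -353 J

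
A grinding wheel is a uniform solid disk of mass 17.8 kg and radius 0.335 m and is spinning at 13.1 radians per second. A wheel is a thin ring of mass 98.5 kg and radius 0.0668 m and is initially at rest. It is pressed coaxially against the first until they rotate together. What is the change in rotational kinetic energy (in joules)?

ΔKE ≈ -26.2 J

The coupling torques are internal; angular momentum about the shared axis is conserved.
Moments of inertia: I_A = ½(17.8)(0.335)² = 0.9988 kg·m²; I_B = (98.5)(0.0668)² = 0.4395 kg·m².
Taking A's sense as positive: L = (0.9988)(13.1) = 13.08 kg·m²·rad/s.
Combined I = 0.9988 + 0.4395 = 1.438 kg·m².
ω_f = L / I = 13.08 / 1.438 = 9.097 rad/s.
KE_i = ½ΣIω² = 85.70 J; KE_f = ½(1.438)(9.097)² = 59.51 J.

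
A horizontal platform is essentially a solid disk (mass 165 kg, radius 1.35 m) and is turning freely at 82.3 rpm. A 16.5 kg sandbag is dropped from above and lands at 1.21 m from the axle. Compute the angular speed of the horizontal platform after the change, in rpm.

ω_f ≈ 70.9 rpm

No external torque acts about the axle; L_before = L_after.
I_p = ½(165)(1.35)² = 150.4 kg·m².
Added inertia Σmr² = (16.5)(1.21)² = 24.16 kg·m²; I_f = 150.4 + 24.16 = 174.5 kg·m².
ω_f = I_p ω_i / I_f = (150.4)(82.3) / 174.5 = 70.91 rpm.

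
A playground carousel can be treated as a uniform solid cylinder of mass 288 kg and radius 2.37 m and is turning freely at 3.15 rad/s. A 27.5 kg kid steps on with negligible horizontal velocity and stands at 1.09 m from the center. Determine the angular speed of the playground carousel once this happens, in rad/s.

ω_f ≈ 3.03 rad/s

No external torque acts about the center; L_before = L_after.
I_p = ½(288)(2.37)² = 808.8 kg·m².
Added inertia Σmr² = (27.5)(1.09)² = 32.67 kg·m²; I_f = 808.8 + 32.67 = 841.5 kg·m².
ω_f = I_p ω_i / I_f = (808.8)(3.15) / 841.5 = 3.028 rad/s.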